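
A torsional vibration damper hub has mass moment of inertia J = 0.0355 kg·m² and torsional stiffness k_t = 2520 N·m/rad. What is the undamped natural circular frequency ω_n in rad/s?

266 rad/s

ω_n = √(k_t/J) = √(2520/0.0355) = √70990 = 266.4 rad/s.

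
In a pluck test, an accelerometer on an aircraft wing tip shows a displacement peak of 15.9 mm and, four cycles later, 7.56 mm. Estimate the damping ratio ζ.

0.0296

Logarithmic decrement δ = (1/n)·ln(x₀/x_n) = (1/4)·ln(15.9/7.56) = (1/4)·ln(2.103) = 0.1859.
ζ = δ/√(4π² + δ²) = 0.1859/√(39.48 + 0.0345) = 0.1859/6.286 = 0.02957.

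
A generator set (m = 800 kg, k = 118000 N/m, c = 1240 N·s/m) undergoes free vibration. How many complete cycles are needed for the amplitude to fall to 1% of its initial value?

12 cycles

ζ = c/(2√(km)) = 1240/(2√(118000 × 800)) = 1240/19430 = 0.06381.
Logarithmic decrement δ = 2πζ/√(1 − ζ²) = 2π × 0.06381/√(1 − 0.00407) = 0.4018.
x_n/x₀ = e^(−nδ) ≤ 0.01; take ln: n ≥ ln(1/0.01)/δ = 4.605/0.4018 = 11.46.
So 12 complete cycles are required.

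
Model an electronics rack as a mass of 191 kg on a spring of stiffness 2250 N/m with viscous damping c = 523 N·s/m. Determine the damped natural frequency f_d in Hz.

ω_n = √(k/m) = √(2250/191) = 3.432 rad/s.
Critical damping c_c = 2√(k·m) = 2√(2250 × 191) = 1311 N·s/m, so ζ = c/c_c = 523/1311 = 0.3989.
ω_d = ω_n√(1 − ζ²) = 3.432 × √(1 − 0.159) = 3.147 rad/s.
f_d = ω_d/(2π) = 0.5009 Hz.

0.501 Hz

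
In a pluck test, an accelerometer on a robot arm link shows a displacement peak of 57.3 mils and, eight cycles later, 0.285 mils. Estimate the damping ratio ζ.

Logarithmic decrement δ = (1/n)·ln(x₀/x_n) = (1/8)·ln(57.3/0.285) = (1/8)·ln(201.1) = 0.6629.
ζ = δ/√(4π² + δ²) = 0.6629/√(39.48 + 0.439) = 0.6629/6.318 = 0.1049.

0.105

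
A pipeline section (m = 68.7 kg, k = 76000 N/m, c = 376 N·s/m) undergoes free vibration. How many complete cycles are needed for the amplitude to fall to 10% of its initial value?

5 cycles

ζ = c/(2√(km)) = 376/(2√(76000 × 68.7)) = 376/4570 = 0.08228.
Logarithmic decrement δ = 2πζ/√(1 − ζ²) = 2π × 0.08228/√(1 − 0.00677) = 0.5187.
x_n/x₀ = e^(−nδ) ≤ 0.1; take ln: n ≥ ln(1/0.1)/δ = 2.303/0.5187 = 4.439.
So 5 complete cycles are required.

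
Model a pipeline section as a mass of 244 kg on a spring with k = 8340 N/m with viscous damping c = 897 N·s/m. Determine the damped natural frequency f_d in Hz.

0.883 Hz

ω_n = √(k/m) = √(8340/244) = 5.846 rad/s.
Critical damping c_c = 2√(k·m) = 2√(8340 × 244) = 2853 N·s/m, so ζ = c/c_c = 897/2853 = 0.3144.
ω_d = ω_n√(1 − ζ²) = 5.846 × √(1 − 0.0988) = 5.550 rad/s.
f_d = ω_d/(2π) = 0.8833 Hz.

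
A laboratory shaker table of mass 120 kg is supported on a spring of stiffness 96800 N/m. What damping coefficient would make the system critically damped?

c_c = 2√(k·m) = 2√(96800 × 120) = 2 × 3408 = 6816 N·s/m.

6820 N·s/m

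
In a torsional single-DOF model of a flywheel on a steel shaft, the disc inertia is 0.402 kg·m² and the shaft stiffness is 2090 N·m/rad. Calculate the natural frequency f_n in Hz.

11.5 Hz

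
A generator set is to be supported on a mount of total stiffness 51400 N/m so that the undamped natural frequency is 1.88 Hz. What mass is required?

368 kg

ω_n = 2πf_n = 2π × 1.88 = 11.81 rad/s.
m = k/ω_n² = 51400/11.81² = 51400/139.5 = 368.4 kg.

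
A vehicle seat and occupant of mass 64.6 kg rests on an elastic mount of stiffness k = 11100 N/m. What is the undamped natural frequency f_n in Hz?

2.09 Hz

ω_n = √(k/m) = √(11100/64.6) = √171.8 = 13.11 rad/s.
f_n = ω_n/(2π) = 13.11/6.283 = 2.086 Hz.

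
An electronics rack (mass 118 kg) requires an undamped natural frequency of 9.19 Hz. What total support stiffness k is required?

393000 N/m

ω_n = 2πf_n = 2π × 9.19 = 57.74 rad/s.
k = m·ω_n² = 118 × 57.74² = 118 × 3334 = 393400 N/m.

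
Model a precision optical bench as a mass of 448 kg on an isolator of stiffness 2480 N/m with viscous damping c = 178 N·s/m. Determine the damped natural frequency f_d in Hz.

ω_n = √(k/m) = √(2480/448) = 2.353 rad/s.
Critical damping c_c = 2√(k·m) = 2√(2480 × 448) = 2108 N·s/m, so ζ = c/c_c = 178/2108 = 0.08444.
ω_d = ω_n√(1 − ζ²) = 2.353 × √(1 − 0.00713) = 2.344 rad/s.
f_d = ω_d/(2π) = 0.3731 Hz.

0.373 Hz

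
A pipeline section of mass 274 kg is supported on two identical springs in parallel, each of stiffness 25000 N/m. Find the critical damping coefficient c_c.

7400 N·s/m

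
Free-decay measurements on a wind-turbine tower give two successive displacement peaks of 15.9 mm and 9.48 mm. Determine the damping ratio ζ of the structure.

0.0820

Logarithmic decrement δ = (1/n)·ln(x₀/x_n) = (1/1)·ln(15.9/9.48) = (1/1)·ln(1.677) = 0.5171.
ζ = δ/√(4π² + δ²) = 0.5171/√(39.48 + 0.267) = 0.5171/6.304 = 0.08203.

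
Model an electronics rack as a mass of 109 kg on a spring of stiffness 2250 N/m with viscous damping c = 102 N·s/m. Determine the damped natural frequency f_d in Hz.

ω_n = √(k/m) = √(2250/109) = 4.543 rad/s.
Critical damping c_c = 2√(k·m) = 2√(2250 × 109) = 990.5 N·s/m, so ζ = c/c_c = 102/990.5 = 0.1030.
ω_d = ω_n√(1 − ζ²) = 4.543 × √(1 − 0.0106) = 4.519 rad/s.
f_d = ω_d/(2π) = 0.7193 Hz.

0.719 Hz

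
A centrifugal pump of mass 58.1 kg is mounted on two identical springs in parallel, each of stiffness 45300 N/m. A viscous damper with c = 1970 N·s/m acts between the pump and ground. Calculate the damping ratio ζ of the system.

Parallel springs add: k_eq = 2 × 45300 = 90600 N/m.
ω_n = √(k_eq/m) = √(90600/58.1) = 39.49 rad/s.
Critical damping c_c = 2√(k_eq·m) = 2√(90600 × 58.1) = 4589 N·s/m, so ζ = c/c_c = 1970/4589 = 0.4293.

0.429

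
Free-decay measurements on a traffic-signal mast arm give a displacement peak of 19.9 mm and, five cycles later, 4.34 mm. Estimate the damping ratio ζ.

0.0484

Logarithmic decrement δ = (1/n)·ln(x₀/x_n) = (1/5)·ln(19.9/4.34) = (1/5)·ln(4.585) = 0.3046.
ζ = δ/√(4π² + δ²) = 0.3046/√(39.48 + 0.0928) = 0.3046/6.291 = 0.04842.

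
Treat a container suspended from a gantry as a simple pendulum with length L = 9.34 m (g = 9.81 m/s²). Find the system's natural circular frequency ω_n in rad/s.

1.02 rad/s

For a simple pendulum ω_n = √(g/L) = √(9.81/9.34) = √1.050 = 1.025 rad/s.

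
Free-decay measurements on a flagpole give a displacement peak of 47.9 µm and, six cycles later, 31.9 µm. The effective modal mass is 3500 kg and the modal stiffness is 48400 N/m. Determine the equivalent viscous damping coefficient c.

Logarithmic decrement δ = (1/n)·ln(x₀/x_n) = (1/6)·ln(47.9/31.9) = (1/6)·ln(1.502) = 0.06775.
ζ = δ/√(4π² + δ²) = 0.06775/√(39.48 + 0.00459) = 0.06775/6.284 = 0.01078.
c = ζ · 2√(km) = 0.01078 × 2√(48400 × 3500) = 0.01078 × 26030 = 280.7 N·s/m.

281 N·s/m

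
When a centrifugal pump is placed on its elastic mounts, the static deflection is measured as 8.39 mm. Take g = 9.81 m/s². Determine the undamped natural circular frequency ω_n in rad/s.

34.2 rad/s

ω_n = √(g/δ_st) = √(9.81/0.00839) = √1169 = 34.19 rad/s.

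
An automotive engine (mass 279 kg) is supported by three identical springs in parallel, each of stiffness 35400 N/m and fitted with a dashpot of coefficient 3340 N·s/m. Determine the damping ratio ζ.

0.307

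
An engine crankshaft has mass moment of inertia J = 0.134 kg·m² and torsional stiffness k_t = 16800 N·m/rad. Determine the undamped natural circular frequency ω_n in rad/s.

354 rad/s

ω_n = √(k_t/J) = √(16800/0.134) = √125400 = 354.1 rad/s.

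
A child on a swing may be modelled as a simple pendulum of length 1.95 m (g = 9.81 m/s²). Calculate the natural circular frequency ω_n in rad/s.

2.24 rad/s

For a simple pendulum ω_n = √(g/L) = √(9.81/1.95) = √5.031 = 2.243 rad/s.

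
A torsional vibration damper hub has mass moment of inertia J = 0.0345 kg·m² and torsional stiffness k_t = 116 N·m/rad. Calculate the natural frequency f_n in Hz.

ω_n = √(k_t/J) = √(116/0.0345) = √3362 = 57.99 rad/s.
f_n = ω_n/(2π) = 57.99/6.283 = 9.229 Hz.

9.23 Hz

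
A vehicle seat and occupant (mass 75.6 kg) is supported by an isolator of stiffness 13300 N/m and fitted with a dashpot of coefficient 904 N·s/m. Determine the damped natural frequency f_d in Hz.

ω_n = √(k/m) = √(13300/75.6) = 13.26 rad/s.
Critical damping c_c = 2√(k·m) = 2√(13300 × 75.6) = 2005 N·s/m, so ζ = c/c_c = 904/2005 = 0.4508.
ω_d = ω_n√(1 − ζ²) = 13.26 × √(1 − 0.203) = 11.84 rad/s.
f_d = ω_d/(2π) = 1.884 Hz.

1.88 Hz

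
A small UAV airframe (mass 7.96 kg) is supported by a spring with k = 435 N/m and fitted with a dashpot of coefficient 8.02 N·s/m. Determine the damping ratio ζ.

0.0681

ω_n = √(k/m) = √(435.0/7.96) = 7.392 rad/s.
Critical damping c_c = 2√(k·m) = 2√(435.0 × 7.96) = 117.7 N·s/m, so ζ = c/c_c = 8.02/117.7 = 0.06815.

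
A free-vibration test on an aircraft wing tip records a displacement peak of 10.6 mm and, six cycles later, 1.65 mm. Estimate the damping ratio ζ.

Logarithmic decrement δ = (1/n)·ln(x₀/x_n) = (1/6)·ln(10.6/1.65) = (1/6)·ln(6.424) = 0.3100.
ζ = δ/√(4π² + δ²) = 0.3100/√(39.48 + 0.0961) = 0.3100/6.291 = 0.04928.

0.0493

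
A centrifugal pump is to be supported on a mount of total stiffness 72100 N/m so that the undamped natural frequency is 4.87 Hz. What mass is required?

ω_n = 2πf_n = 2π × 4.87 = 30.60 rad/s.
m = k/ω_n² = 72100/30.60² = 72100/936.3 = 77.00 kg.

77.0 kg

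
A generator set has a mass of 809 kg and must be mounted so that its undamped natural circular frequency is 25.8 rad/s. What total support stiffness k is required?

539000 N/m

k = m·ω_n² = 809 × 25.80² = 809 × 665.6 = 538500 N/m.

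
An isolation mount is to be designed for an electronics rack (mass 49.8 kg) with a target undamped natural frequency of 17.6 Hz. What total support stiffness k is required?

609000 N/m

ω_n = 2πf_n = 2π × 17.6 = 110.6 rad/s.
k = m·ω_n² = 49.8 × 110.6² = 49.8 × 12230 = 609000 N/m.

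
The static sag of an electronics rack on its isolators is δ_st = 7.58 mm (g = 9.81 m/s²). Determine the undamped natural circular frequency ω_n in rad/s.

ω_n = √(g/δ_st) = √(9.81/0.00758) = √1294 = 35.97 rad/s.

36.0 rad/s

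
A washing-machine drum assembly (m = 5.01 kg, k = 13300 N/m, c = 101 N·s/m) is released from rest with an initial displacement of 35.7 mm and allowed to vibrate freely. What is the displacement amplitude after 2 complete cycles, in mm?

2.91 mm

ζ = c/(2√(km)) = 101/(2√(13300 × 5.01)) = 101/516.3 = 0.1956.
Logarithmic decrement δ = 2πζ/√(1 − ζ²) = 2π × 0.1956/√(1 − 0.0383) = 1.253.
After n cycles, x_n/x₀ = e^(−nδ), so x_2 = 35.7 × e^(−2 × 1.253) = 35.7 × 0.08152 = 2.910 mm.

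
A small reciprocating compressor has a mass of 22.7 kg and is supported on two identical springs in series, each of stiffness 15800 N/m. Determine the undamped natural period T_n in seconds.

0.337 s

Series springs: 1/k_eq = 2/15800, so k_eq = 15800/2 = 7900 N/m.
ω_n = √(k_eq/m) = √(7900/22.7) = √348.0 = 18.66 rad/s.
T_n = 2π/ω_n = 6.283/18.66 = 0.3368 s.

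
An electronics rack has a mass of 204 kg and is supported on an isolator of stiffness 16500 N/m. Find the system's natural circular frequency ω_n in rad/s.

8.99 rad/s

ω_n = √(k/m) = √(16500/204) = √80.88 = 8.993 rad/s.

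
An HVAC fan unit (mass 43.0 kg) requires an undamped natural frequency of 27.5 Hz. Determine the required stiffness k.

1280000 N/m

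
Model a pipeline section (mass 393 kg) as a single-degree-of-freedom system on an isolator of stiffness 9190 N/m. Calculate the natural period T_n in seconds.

1.30 s

ω_n = √(k/m) = √(9190/393) = √23.38 = 4.836 rad/s.
T_n = 2π/ω_n = 6.283/4.836 = 1.299 s.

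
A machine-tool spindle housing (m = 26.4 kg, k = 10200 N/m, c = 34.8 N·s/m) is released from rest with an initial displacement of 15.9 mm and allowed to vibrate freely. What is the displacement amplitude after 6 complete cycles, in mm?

4.49 mm

ζ = c/(2√(km)) = 34.8/(2√(10200 × 26.4)) = 34.8/1038 = 0.03353.
Logarithmic decrement δ = 2πζ/√(1 − ζ²) = 2π × 0.03353/√(1 − 0.00112) = 0.2108.
After n cycles, x_n/x₀ = e^(−nδ), so x_6 = 15.9 × e^(−6 × 0.2108) = 15.9 × 0.2823 = 4.488 mm.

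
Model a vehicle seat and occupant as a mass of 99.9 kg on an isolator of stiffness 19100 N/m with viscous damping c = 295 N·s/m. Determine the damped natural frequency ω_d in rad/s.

ω_n = √(k/m) = √(19100/99.9) = 13.83 rad/s.
Critical damping c_c = 2√(k·m) = 2√(19100 × 99.9) = 2763 N·s/m, so ζ = c/c_c = 295/2763 = 0.1068.
ω_d = ω_n√(1 − ζ²) = 13.83 × √(1 − 0.0114) = 13.75 rad/s.

13.7 rad/s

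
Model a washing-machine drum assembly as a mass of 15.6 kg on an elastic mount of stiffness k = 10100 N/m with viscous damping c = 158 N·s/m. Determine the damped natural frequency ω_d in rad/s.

ω_n = √(k/m) = √(10100/15.6) = 25.44 rad/s.
Critical damping c_c = 2√(k·m) = 2√(10100 × 15.6) = 793.9 N·s/m, so ζ = c/c_c = 158/793.9 = 0.1990.
ω_d = ω_n√(1 − ζ²) = 25.44 × √(1 − 0.0396) = 24.94 rad/s.

24.9 rad/s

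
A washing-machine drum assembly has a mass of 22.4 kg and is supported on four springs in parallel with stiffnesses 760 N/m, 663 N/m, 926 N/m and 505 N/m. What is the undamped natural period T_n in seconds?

0.557 s

Parallel springs add: k_eq = 760 + 663 + 926 + 505 = 2854 N/m.
ω_n = √(k_eq/m) = √(2854/22.4) = √127.4 = 11.29 rad/s.
T_n = 2π/ω_n = 6.283/11.29 = 0.5566 s.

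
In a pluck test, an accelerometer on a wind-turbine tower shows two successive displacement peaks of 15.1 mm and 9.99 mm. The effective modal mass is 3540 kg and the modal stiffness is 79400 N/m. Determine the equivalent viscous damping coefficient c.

2200 N·s/m

Logarithmic decrement δ = (1/n)·ln(x₀/x_n) = (1/1)·ln(15.1/9.99) = (1/1)·ln(1.512) = 0.4131.
ζ = δ/√(4π² + δ²) = 0.4131/√(39.48 + 0.171) = 0.4131/6.297 = 0.06561.
c = ζ · 2√(km) = 0.06561 × 2√(79400 × 3540) = 0.06561 × 33530 = 2200 N·s/m.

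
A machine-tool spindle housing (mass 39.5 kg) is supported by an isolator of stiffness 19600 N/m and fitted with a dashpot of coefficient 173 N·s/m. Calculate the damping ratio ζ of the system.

0.0983

ω_n = √(k/m) = √(19600/39.5) = 22.28 rad/s.
Critical damping c_c = 2√(k·m) = 2√(19600 × 39.5) = 1760 N·s/m, so ζ = c/c_c = 173/1760 = 0.09831.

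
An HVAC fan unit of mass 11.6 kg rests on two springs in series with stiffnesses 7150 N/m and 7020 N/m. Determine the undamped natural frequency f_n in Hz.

Series springs: 1/k_eq = 1/7150 + 1/7020 = 0.0002823, so k_eq = 3542 N/m.
ω_n = √(k_eq/m) = √(3542/11.6) = √305.4 = 17.47 rad/s.
f_n = ω_n/(2π) = 17.47/6.283 = 2.781 Hz.

2.78 Hz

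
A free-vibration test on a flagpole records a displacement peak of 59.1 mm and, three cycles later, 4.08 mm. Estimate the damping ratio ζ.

Logarithmic decrement δ = (1/n)·ln(x₀/x_n) = (1/3)·ln(59.1/4.08) = (1/3)·ln(14.49) = 0.8910.
ζ = δ/√(4π² + δ²) = 0.8910/√(39.48 + 0.794) = 0.8910/6.346 = 0.1404.

0.140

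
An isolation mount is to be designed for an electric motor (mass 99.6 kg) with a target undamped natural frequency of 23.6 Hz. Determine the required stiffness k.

ω_n = 2πf_n = 2π × 23.6 = 148.3 rad/s.
k = m·ω_n² = 99.6 × 148.3² = 99.6 × 21990 = 2190000 N/m.

2190000 N/m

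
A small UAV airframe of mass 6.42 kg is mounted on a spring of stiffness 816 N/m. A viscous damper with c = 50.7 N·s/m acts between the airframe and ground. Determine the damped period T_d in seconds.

0.595 s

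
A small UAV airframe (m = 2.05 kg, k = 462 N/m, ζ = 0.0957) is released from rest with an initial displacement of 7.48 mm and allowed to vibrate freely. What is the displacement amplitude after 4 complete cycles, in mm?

0.668 mm

Logarithmic decrement δ = 2πζ/√(1 − ζ²) = 2π × 0.09570/√(1 − 0.00916) = 0.6041.
After n cycles, x_n/x₀ = e^(−nδ), so x_4 = 7.48 × e^(−4 × 0.6041) = 7.48 × 0.08925 = 0.6676 mm.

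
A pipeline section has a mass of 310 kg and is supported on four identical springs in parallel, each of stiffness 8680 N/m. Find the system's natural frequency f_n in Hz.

Parallel springs add: k_eq = 4 × 8680 = 34720 N/m.
ω_n = √(k_eq/m) = √(34720/310) = √112.0 = 10.58 rad/s.
f_n = ω_n/(2π) = 10.58/6.283 = 1.684 Hz.

1.68 Hz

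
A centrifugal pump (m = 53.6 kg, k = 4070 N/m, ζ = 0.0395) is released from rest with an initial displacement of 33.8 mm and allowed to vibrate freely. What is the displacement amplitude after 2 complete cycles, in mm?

Logarithmic decrement δ = 2πζ/√(1 − ζ²) = 2π × 0.03950/√(1 − 0.00156) = 0.2484.
After n cycles, x_n/x₀ = e^(−nδ), so x_2 = 33.8 × e^(−2 × 0.2484) = 33.8 × 0.6085 = 20.57 mm.

20.6 mm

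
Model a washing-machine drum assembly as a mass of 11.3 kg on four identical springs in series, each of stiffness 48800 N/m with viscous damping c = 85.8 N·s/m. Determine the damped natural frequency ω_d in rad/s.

Series springs: 1/k_eq = 4/48800, so k_eq = 48800/4 = 12200 N/m.
ω_n = √(k_eq/m) = √(12200/11.3) = 32.86 rad/s.
Critical damping c_c = 2√(k_eq·m) = 2√(12200 × 11.3) = 742.6 N·s/m, so ζ = c/c_c = 85.8/742.6 = 0.1155.
ω_d = ω_n√(1 − ζ²) = 32.86 × √(1 − 0.0133) = 32.64 rad/s.

32.6 rad/s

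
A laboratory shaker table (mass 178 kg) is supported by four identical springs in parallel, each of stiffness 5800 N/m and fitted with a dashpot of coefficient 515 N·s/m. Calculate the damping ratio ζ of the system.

Parallel springs add: k_eq = 4 × 5800 = 23200 N/m.
ω_n = √(k_eq/m) = √(23200/178) = 11.42 rad/s.
Critical damping c_c = 2√(k_eq·m) = 2√(23200 × 178) = 4064 N·s/m, so ζ = c/c_c = 515/4064 = 0.1267.

0.127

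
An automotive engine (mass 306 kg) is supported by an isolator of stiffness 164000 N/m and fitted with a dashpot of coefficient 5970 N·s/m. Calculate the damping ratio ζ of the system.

0.421

ω_n = √(k/m) = √(164000/306) = 23.15 rad/s.
Critical damping c_c = 2√(k·m) = 2√(164000 × 306) = 14170 N·s/m, so ζ = c/c_c = 5970/14170 = 0.4214.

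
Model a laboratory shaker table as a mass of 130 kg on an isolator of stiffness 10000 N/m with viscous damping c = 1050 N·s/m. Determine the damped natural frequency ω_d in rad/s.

7.79 rad/s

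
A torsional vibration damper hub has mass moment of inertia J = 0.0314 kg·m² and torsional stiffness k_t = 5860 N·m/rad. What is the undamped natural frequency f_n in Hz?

68.8 Hz

ω_n = √(k_t/J) = √(5860/0.0314) = √186600 = 432.0 rad/s.
f_n = ω_n/(2π) = 432.0/6.283 = 68.75 Hz.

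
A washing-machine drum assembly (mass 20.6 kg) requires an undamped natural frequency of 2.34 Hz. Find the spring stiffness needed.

4450 N/m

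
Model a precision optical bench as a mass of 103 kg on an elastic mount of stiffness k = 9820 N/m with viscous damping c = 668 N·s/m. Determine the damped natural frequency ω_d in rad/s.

9.21 rad/s

ω_n = √(k/m) = √(9820/103) = 9.764 rad/s.
Critical damping c_c = 2√(k·m) = 2√(9820 × 103) = 2011 N·s/m, so ζ = c/c_c = 668/2011 = 0.3321.
ω_d = ω_n√(1 − ζ²) = 9.764 × √(1 − 0.110) = 9.210 rad/s.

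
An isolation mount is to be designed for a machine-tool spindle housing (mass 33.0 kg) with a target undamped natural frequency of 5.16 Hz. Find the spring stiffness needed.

ω_n = 2πf_n = 2π × 5.16 = 32.42 rad/s.
k = m·ω_n² = 33.0 × 32.42² = 33.0 × 1051 = 34690 N/m.

34700 N/m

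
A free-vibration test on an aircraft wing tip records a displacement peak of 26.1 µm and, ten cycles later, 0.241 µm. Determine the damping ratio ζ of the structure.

0.0744

Logarithmic decrement δ = (1/n)·ln(x₀/x_n) = (1/10)·ln(26.1/0.241) = (1/10)·ln(108.3) = 0.4685.
ζ = δ/√(4π² + δ²) = 0.4685/√(39.48 + 0.219) = 0.4685/6.301 = 0.07436.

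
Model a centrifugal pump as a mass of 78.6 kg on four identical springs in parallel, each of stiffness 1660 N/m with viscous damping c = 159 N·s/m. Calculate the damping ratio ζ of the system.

0.110

Parallel springs add: k_eq = 4 × 1660 = 6640 N/m.
ω_n = √(k_eq/m) = √(6640/78.6) = 9.191 rad/s.
Critical damping c_c = 2√(k_eq·m) = 2√(6640 × 78.6) = 1445 N·s/m, so ζ = c/c_c = 159/1445 = 0.1100.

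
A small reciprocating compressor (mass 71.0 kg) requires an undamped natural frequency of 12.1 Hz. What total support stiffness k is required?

410000 N/m

ω_n = 2πf_n = 2π × 12.1 = 76.03 rad/s.
k = m·ω_n² = 71.0 × 76.03² = 71.0 × 5780 = 410400 N/m.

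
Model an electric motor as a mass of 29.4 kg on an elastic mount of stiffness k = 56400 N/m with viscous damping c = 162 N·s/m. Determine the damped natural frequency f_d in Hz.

6.96 Hz

ω_n = √(k/m) = √(56400/29.4) = 43.80 rad/s.
Critical damping c_c = 2√(k·m) = 2√(56400 × 29.4) = 2575 N·s/m, so ζ = c/c_c = 162/2575 = 0.06290.
ω_d = ω_n√(1 − ζ²) = 43.80 × √(1 − 0.00396) = 43.71 rad/s.
f_d = ω_d/(2π) = 6.957 Hz.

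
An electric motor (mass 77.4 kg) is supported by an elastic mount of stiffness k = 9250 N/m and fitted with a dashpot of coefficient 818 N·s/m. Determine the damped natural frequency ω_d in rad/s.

9.57 rad/s

ω_n = √(k/m) = √(9250/77.4) = 10.93 rad/s.
Critical damping c_c = 2√(k·m) = 2√(9250 × 77.4) = 1692 N·s/m, so ζ = c/c_c = 818/1692 = 0.4834.
ω_d = ω_n√(1 − ζ²) = 10.93 × √(1 − 0.234) = 9.570 rad/s.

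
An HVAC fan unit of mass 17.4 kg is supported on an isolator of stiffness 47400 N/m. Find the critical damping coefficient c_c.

c_c = 2√(k·m) = 2√(47400 × 17.4) = 2 × 908.2 = 1816 N·s/m.

1820 N·s/m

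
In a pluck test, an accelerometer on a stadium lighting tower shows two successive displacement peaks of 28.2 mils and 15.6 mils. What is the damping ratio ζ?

0.0938

Logarithmic decrement δ = (1/n)·ln(x₀/x_n) = (1/1)·ln(28.2/15.6) = (1/1)·ln(1.808) = 0.5921.
ζ = δ/√(4π² + δ²) = 0.5921/√(39.48 + 0.351) = 0.5921/6.311 = 0.09381.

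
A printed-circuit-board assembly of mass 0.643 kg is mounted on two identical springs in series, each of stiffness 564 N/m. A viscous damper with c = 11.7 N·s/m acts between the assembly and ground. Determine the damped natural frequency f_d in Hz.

Series springs: 1/k_eq = 2/564, so k_eq = 564/2 = 282.0 N/m.
ω_n = √(k_eq/m) = √(282.0/0.643) = 20.94 rad/s.
Critical damping c_c = 2√(k_eq·m) = 2√(282.0 × 0.643) = 26.93 N·s/m, so ζ = c/c_c = 11.7/26.93 = 0.4344.
ω_d = ω_n√(1 − ζ²) = 20.94 × √(1 − 0.189) = 18.86 rad/s.
f_d = ω_d/(2π) = 3.002 Hz.

3.00 Hz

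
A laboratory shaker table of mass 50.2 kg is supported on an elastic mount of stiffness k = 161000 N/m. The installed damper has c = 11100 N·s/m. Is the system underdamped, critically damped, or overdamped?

c_c = 2√(k·m) = 5686 N·s/m; ζ = c/c_c = 11100/5686 = 1.95.
Since ζ > 1 the system is overdamped.

overdamped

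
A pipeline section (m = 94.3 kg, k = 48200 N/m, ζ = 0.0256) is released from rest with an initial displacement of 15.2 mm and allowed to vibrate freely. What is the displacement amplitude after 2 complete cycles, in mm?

Logarithmic decrement δ = 2πζ/√(1 − ζ²) = 2π × 0.02560/√(1 − 0.000655) = 0.1609.
After n cycles, x_n/x₀ = e^(−nδ), so x_2 = 15.2 × e^(−2 × 0.1609) = 15.2 × 0.7248 = 11.02 mm.

11.0 mm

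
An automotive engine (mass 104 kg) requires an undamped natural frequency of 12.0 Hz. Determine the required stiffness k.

591000 N/m

ω_n = 2πf_n = 2π × 12.0 = 75.40 rad/s.
k = m·ω_n² = 104 × 75.40² = 104 × 5685 = 591200 N/m.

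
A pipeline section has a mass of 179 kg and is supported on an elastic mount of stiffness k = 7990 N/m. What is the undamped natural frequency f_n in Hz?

ω_n = √(k/m) = √(7990/179) = √44.64 = 6.681 rad/s.
f_n = ω_n/(2π) = 6.681/6.283 = 1.063 Hz.

1.06 Hz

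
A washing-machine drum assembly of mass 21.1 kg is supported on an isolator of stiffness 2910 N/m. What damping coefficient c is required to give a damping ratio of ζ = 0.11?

54.5 N·s/m

c_c = 2√(k·m) = 2√(2910 × 21.1) = 495.6 N·s/m.
c = ζ·c_c = 0.11 × 495.6 = 54.51 N·s/m.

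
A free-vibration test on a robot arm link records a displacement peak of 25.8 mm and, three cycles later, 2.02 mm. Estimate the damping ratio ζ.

0.134

Logarithmic decrement δ = (1/n)·ln(x₀/x_n) = (1/3)·ln(25.8/2.02) = (1/3)·ln(12.77) = 0.8491.
ζ = δ/√(4π² + δ²) = 0.8491/√(39.48 + 0.721) = 0.8491/6.340 = 0.1339.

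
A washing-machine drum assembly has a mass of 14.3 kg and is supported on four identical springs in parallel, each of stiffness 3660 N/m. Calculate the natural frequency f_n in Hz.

5.09 Hz

Parallel springs add: k_eq = 4 × 3660 = 14640 N/m.
ω_n = √(k_eq/m) = √(14640/14.3) = √1024 = 32.00 rad/s.
f_n = ω_n/(2π) = 32.00/6.283 = 5.092 Hz.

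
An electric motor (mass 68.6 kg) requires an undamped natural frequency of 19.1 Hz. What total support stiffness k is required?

988000 N/m

ω_n = 2πf_n = 2π × 19.1 = 120.0 rad/s.
k = m·ω_n² = 68.6 × 120.0² = 68.6 × 14400 = 988000 N/m.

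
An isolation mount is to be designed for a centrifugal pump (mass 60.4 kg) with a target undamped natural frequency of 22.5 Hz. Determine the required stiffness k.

ω_n = 2πf_n = 2π × 22.5 = 141.4 rad/s.
k = m·ω_n² = 60.4 × 141.4² = 60.4 × 19990 = 1207000 N/m.

1210000 N/m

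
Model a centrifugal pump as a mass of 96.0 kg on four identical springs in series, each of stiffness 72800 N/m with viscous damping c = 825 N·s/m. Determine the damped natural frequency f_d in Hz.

2.08 Hz

Series springs: 1/k_eq = 4/72800, so k_eq = 72800/4 = 18200 N/m.
ω_n = √(k_eq/m) = √(18200/96.0) = 13.77 rad/s.
Critical damping c_c = 2√(k_eq·m) = 2√(18200 × 96.0) = 2644 N·s/m, so ζ = c/c_c = 825/2644 = 0.3121.
ω_d = ω_n√(1 − ζ²) = 13.77 × √(1 − 0.0974) = 13.08 rad/s.
f_d = ω_d/(2π) = 2.082 Hz.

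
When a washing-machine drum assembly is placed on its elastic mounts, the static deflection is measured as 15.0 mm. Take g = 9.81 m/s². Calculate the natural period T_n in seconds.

0.246 s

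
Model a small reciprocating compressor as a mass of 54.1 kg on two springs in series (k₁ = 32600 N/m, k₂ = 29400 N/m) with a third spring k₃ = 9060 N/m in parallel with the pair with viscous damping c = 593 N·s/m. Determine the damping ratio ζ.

Series pair: k_s = k₁k₂/(k₁+k₂) = (32600)(29400)/(32600 + 29400) = 15460 N/m. In parallel with k₃: k_eq = 15460 + 9060 = 24520 N/m.
ω_n = √(k_eq/m) = √(24520/54.1) = 21.29 rad/s.
Critical damping c_c = 2√(k_eq·m) = 2√(24520 × 54.1) = 2303 N·s/m, so ζ = c/c_c = 593/2303 = 0.2574.

0.257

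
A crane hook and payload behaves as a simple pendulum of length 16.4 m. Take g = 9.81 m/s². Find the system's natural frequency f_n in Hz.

For a simple pendulum ω_n = √(g/L) = √(9.81/16.4) = √0.5982 = 0.7734 rad/s.
f_n = ω_n/(2π) = 0.7734/6.283 = 0.1231 Hz.

0.123 Hz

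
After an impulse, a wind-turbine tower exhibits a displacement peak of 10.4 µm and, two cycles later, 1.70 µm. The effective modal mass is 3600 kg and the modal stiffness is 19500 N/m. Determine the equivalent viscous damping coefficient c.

2390 N·s/m

Logarithmic decrement δ = (1/n)·ln(x₀/x_n) = (1/2)·ln(10.4/1.70) = (1/2)·ln(6.118) = 0.9056.
ζ = δ/√(4π² + δ²) = 0.9056/√(39.48 + 0.820) = 0.9056/6.348 = 0.1427.
c = ζ · 2√(km) = 0.1427 × 2√(19500 × 3600) = 0.1427 × 16760 = 2390 N·s/m.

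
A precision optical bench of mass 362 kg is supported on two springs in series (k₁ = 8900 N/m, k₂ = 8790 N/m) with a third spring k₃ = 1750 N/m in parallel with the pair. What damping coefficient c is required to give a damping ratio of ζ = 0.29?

867 N·s/m

Series pair: k_s = k₁k₂/(k₁+k₂) = (8900)(8790)/(8900 + 8790) = 4422 N/m. In parallel with k₃: k_eq = 4422 + 1750 = 6172 N/m.
c_c = 2√(k_eq·m) = 2√(6172 × 362) = 2990 N·s/m.
c = ζ·c_c = 0.29 × 2990 = 867.0 N·s/m.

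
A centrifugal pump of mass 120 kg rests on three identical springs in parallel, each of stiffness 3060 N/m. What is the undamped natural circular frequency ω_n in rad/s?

Parallel springs add: k_eq = 3 × 3060 = 9180 N/m.
ω_n = √(k_eq/m) = √(9180/120) = √76.50 = 8.746 rad/s.

8.75 rad/s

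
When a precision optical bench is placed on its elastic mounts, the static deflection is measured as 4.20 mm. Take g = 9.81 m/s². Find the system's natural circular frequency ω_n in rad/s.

ω_n = √(g/δ_st) = √(9.81/0.00420) = √2336 = 48.33 rad/s.

48.3 rad/s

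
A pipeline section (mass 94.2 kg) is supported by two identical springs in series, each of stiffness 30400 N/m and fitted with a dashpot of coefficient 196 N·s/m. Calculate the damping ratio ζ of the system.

0.0819

Series springs: 1/k_eq = 2/30400, so k_eq = 30400/2 = 15200 N/m.
ω_n = √(k_eq/m) = √(15200/94.2) = 12.70 rad/s.
Critical damping c_c = 2√(k_eq·m) = 2√(15200 × 94.2) = 2393 N·s/m, so ζ = c/c_c = 196/2393 = 0.08190.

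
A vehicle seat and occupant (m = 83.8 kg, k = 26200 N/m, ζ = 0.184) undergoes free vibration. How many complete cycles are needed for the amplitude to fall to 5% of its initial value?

3 cycles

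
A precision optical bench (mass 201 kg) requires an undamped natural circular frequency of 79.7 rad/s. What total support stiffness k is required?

k = m·ω_n² = 201 × 79.70² = 201 × 6352 = 1277000 N/m.

1280000 N/m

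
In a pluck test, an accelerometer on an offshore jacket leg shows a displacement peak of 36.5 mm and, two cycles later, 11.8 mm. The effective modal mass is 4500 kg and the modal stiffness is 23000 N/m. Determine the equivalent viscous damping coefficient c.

Logarithmic decrement δ = (1/n)·ln(x₀/x_n) = (1/2)·ln(36.5/11.8) = (1/2)·ln(3.093) = 0.5646.
ζ = δ/√(4π² + δ²) = 0.5646/√(39.48 + 0.319) = 0.5646/6.309 = 0.08950.
c = ζ · 2√(km) = 0.08950 × 2√(23000 × 4500) = 0.08950 × 20350 = 1821 N·s/m.

1820 N·s/m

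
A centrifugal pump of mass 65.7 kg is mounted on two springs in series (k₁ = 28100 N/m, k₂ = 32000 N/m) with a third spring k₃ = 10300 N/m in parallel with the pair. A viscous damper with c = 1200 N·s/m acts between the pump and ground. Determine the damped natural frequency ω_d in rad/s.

Series pair: k_s = k₁k₂/(k₁+k₂) = (28100)(32000)/(28100 + 32000) = 14960 N/m. In parallel with k₃: k_eq = 14960 + 10300 = 25260 N/m.
ω_n = √(k_eq/m) = √(25260/65.7) = 19.61 rad/s.
Critical damping c_c = 2√(k_eq·m) = 2√(25260 × 65.7) = 2577 N·s/m, so ζ = c/c_c = 1200/2577 = 0.4657.
ω_d = ω_n√(1 − ζ²) = 19.61 × √(1 − 0.217) = 17.35 rad/s.

17.4 rad/s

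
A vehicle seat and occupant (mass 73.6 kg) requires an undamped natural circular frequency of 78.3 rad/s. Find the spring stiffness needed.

451000 N/m

k = m·ω_n² = 73.6 × 78.30² = 73.6 × 6131 = 451200 N/m.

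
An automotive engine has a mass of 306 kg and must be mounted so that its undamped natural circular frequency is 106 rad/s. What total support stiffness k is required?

3440000 N/m

k = m·ω_n² = 306 × 106.0² = 306 × 11240 = 3438000 N/m.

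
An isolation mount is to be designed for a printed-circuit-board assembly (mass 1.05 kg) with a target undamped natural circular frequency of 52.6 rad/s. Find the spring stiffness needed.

2910 N/m

k = m·ω_n² = 1.05 × 52.60² = 1.05 × 2767 = 2905 N/m.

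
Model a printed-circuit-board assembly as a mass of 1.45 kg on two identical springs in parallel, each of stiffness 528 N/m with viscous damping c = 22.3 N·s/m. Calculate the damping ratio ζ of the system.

Parallel springs add: k_eq = 2 × 528 = 1056 N/m.
ω_n = √(k_eq/m) = √(1056/1.45) = 26.99 rad/s.
Critical damping c_c = 2√(k_eq·m) = 2√(1056 × 1.45) = 78.26 N·s/m, so ζ = c/c_c = 22.3/78.26 = 0.2849.

0.285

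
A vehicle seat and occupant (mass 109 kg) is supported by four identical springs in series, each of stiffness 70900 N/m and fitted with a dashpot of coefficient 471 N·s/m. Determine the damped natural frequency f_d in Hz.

Series springs: 1/k_eq = 4/70900, so k_eq = 70900/4 = 17720 N/m.
ω_n = √(k_eq/m) = √(17720/109) = 12.75 rad/s.
Critical damping c_c = 2√(k_eq·m) = 2√(17720 × 109) = 2780 N·s/m, so ζ = c/c_c = 471/2780 = 0.1694.
ω_d = ω_n√(1 − ζ²) = 12.75 × √(1 − 0.0287) = 12.57 rad/s.
f_d = ω_d/(2π) = 2.000 Hz.

2.00 Hz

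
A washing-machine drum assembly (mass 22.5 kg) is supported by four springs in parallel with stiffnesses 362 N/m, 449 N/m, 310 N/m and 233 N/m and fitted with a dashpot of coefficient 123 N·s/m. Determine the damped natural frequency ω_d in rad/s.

7.26 rad/s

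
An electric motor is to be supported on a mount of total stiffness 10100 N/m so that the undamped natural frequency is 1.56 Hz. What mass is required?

105 kg

ω_n = 2πf_n = 2π × 1.56 = 9.802 rad/s.
m = k/ω_n² = 10100/9.802² = 10100/96.07 = 105.1 kg.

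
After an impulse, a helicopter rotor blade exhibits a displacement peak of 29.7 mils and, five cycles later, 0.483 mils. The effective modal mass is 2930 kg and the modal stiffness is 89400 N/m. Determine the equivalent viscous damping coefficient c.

4210 N·s/m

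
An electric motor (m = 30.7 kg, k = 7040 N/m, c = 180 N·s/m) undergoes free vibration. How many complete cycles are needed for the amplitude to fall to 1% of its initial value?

ζ = c/(2√(km)) = 180/(2√(7040 × 30.7)) = 180/929.8 = 0.1936.
Logarithmic decrement δ = 2πζ/√(1 − ζ²) = 2π × 0.1936/√(1 − 0.0375) = 1.240.
x_n/x₀ = e^(−nδ) ≤ 0.01; take ln: n ≥ ln(1/0.01)/δ = 4.605/1.240 = 3.714.
So 4 complete cycles are required.

4 cycles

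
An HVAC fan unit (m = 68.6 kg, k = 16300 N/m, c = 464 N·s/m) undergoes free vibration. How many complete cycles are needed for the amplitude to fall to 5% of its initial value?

ζ = c/(2√(km)) = 464/(2√(16300 × 68.6)) = 464/2115 = 0.2194.
Logarithmic decrement δ = 2πζ/√(1 − ζ²) = 2π × 0.2194/√(1 − 0.0481) = 1.413.
x_n/x₀ = e^(−nδ) ≤ 0.05; take ln: n ≥ ln(1/0.05)/δ = 2.996/1.413 = 2.120.
So 3 complete cycles are required.

3 cycles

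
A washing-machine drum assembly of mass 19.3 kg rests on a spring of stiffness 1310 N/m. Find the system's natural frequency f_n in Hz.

ω_n = √(k/m) = √(1310/19.3) = √67.88 = 8.239 rad/s.
f_n = ω_n/(2π) = 8.239/6.283 = 1.311 Hz.

1.31 Hz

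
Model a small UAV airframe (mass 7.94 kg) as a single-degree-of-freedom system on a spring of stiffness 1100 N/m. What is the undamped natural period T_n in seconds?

ω_n = √(k/m) = √(1100/7.94) = √138.5 = 11.77 rad/s.
T_n = 2π/ω_n = 6.283/11.77 = 0.5338 s.

0.534 s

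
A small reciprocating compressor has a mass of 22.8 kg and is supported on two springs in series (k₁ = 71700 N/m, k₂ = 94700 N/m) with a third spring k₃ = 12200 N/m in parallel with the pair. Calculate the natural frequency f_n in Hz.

7.67 Hz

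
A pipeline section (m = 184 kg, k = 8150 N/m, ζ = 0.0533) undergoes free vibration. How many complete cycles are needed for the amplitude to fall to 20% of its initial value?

Logarithmic decrement δ = 2πζ/√(1 − ζ²) = 2π × 0.05330/√(1 − 0.00284) = 0.3354.
x_n/x₀ = e^(−nδ) ≤ 0.2; take ln: n ≥ ln(1/0.2)/δ = 1.609/0.3354 = 4.799.
So 5 complete cycles are required.

5 cycles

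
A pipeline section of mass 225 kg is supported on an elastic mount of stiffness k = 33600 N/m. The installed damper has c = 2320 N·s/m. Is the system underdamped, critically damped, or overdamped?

underdamped

c_c = 2√(k·m) = 5499 N·s/m; ζ = c/c_c = 2320/5499 = 0.422.
Since ζ < 1 the system is underdamped.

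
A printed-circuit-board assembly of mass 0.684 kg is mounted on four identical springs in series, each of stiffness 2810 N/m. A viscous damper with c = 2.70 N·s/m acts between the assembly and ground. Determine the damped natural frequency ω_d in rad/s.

32.0 rad/s

Series springs: 1/k_eq = 4/2810, so k_eq = 2810/4 = 702.5 N/m.
ω_n = √(k_eq/m) = √(702.5/0.684) = 32.05 rad/s.
Critical damping c_c = 2√(k_eq·m) = 2√(702.5 × 0.684) = 43.84 N·s/m, so ζ = c/c_c = 2.70/43.84 = 0.06159.
ω_d = ω_n√(1 − ζ²) = 32.05 × √(1 − 0.00379) = 31.99 rad/s.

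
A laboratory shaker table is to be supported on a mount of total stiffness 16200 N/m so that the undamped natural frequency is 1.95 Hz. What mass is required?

108 kg

ω_n = 2πf_n = 2π × 1.95 = 12.25 rad/s.
m = k/ω_n² = 16200/12.25² = 16200/150.1 = 107.9 kg.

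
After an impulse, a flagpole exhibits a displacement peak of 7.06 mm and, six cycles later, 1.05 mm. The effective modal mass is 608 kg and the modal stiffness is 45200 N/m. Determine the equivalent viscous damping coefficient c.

Logarithmic decrement δ = (1/n)·ln(x₀/x_n) = (1/6)·ln(7.06/1.05) = (1/6)·ln(6.724) = 0.3176.
ζ = δ/√(4π² + δ²) = 0.3176/√(39.48 + 0.101) = 0.3176/6.291 = 0.05048.
c = ζ · 2√(km) = 0.05048 × 2√(45200 × 608) = 0.05048 × 10480 = 529.3 N·s/m.

529 N·s/m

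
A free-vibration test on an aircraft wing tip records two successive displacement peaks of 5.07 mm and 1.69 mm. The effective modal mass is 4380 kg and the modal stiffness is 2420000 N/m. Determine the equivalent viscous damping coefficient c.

35500 N·s/m

Logarithmic decrement δ = (1/n)·ln(x₀/x_n) = (1/1)·ln(5.07/1.69) = (1/1)·ln(3.000) = 1.099.
ζ = δ/√(4π² + δ²) = 1.099/√(39.48 + 1.21) = 1.099/6.379 = 0.1722.
c = ζ · 2√(km) = 0.1722 × 2√(2420000 × 4380) = 0.1722 × 205900 = 35470 N·s/m.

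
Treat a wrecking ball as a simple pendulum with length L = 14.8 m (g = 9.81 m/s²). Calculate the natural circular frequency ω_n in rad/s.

For a simple pendulum ω_n = √(g/L) = √(9.81/14.8) = √0.6628 = 0.8141 rad/s.

0.814 rad/s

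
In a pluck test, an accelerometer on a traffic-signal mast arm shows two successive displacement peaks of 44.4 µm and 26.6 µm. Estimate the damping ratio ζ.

Logarithmic decrement δ = (1/n)·ln(x₀/x_n) = (1/1)·ln(44.4/26.6) = (1/1)·ln(1.669) = 0.5123.
ζ = δ/√(4π² + δ²) = 0.5123/√(39.48 + 0.262) = 0.5123/6.304 = 0.08127.

0.0813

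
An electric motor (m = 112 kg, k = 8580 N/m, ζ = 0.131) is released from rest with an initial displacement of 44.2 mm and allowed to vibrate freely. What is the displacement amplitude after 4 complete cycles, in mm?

1.60 mm

Logarithmic decrement δ = 2πζ/√(1 − ζ²) = 2π × 0.1310/√(1 − 0.0172) = 0.8303.
After n cycles, x_n/x₀ = e^(−nδ), so x_4 = 44.2 × e^(−4 × 0.8303) = 44.2 × 0.03612 = 1.596 mm.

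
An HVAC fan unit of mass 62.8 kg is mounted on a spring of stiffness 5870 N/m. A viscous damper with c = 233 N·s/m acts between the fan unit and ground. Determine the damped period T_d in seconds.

ω_n = √(k/m) = √(5870/62.8) = 9.668 rad/s.
Critical damping c_c = 2√(k·m) = 2√(5870 × 62.8) = 1214 N·s/m, so ζ = c/c_c = 233/1214 = 0.1919.
ω_d = ω_n√(1 − ζ²) = 9.668 × √(1 − 0.0368) = 9.488 rad/s.
T_d = 2π/ω_d = 0.6622 s.

0.662 s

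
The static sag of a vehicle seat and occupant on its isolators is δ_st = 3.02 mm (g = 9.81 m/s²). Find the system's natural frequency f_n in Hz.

9.07 Hz

ω_n = √(g/δ_st) = √(9.81/0.00302) = √3248 = 56.99 rad/s.
f_n = ω_n/(2π) = 56.99/6.283 = 9.071 Hz.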